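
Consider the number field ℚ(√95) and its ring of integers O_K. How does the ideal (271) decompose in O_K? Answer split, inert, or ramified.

inert — (271) stays prime in O_K

95 mod 4 = 3, hence disc K = 4·95 = 380 and O_K = ℤ[√95].
271 ∤ 380, so 271 is unramified.
Compute (95/271) via Euler: 95^((271-1)/2) mod 271 = 270, so (95/271) = -1.
(95/271) = -1, so 271 is inert.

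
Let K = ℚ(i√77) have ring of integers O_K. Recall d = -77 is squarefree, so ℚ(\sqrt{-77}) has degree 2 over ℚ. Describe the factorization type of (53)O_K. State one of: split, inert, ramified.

splits completely

Since -77 ≢ 1 mod 4, the ring of integers is ℤ[√-77] with discriminant 4·(-77) = -308.
disc(K) = -308 is not divisible by 53; 53 is unramified.
(-77/53) = 29^26 mod 53 = 1, giving Legendre symbol 1.
(-77/53) = 1, so 53 splits.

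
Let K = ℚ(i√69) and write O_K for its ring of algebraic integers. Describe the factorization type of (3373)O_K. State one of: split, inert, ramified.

Since -69 ≢ 1 mod 4, the ring of integers is ℤ[√-69] with discriminant 4·(-69) = -276.
Since gcd(3373, -276) = 1 the prime 3373 does not ramify.
Euler's criterion: (-69)^1686 mod 3373 = 3372. Thus (-69|3373) = -1.
Legendre symbol -1 ⇒ 3373 is inert.

remains prime (inert)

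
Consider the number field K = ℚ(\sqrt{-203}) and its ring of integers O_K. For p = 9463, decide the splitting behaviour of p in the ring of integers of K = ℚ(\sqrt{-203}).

Since -203 ≡ 1 mod 4, the ring of integers is ℤ[(1+√-203)/2] with discriminant -203.
Since gcd(9463, -203) = 1 the prime 9463 does not ramify.
Legendre symbol by Euler's criterion: (-203/9463) ≡ (-203)^4731 ≡ 9462 (mod 9463), i.e. (-203/9463) = -1.
d is a non-residue mod p, hence 9463 remains inert in O_K.

inert — (9463) stays prime in O_K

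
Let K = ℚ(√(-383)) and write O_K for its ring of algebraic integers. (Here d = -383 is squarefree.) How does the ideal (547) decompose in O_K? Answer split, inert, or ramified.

547 remains inert

Since -383 ≡ 1 mod 4, the ring of integers is ℤ[(1+√-383)/2] with discriminant -383.
Since gcd(547, -383) = 1 the prime 547 does not ramify.
Euler's criterion: (-383)^273 mod 547 = 546. Thus (-383|547) = -1.
d is a non-residue mod p, hence 547 remains inert in O_K.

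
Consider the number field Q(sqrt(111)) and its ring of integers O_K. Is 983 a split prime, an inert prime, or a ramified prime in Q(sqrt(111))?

p splits

111 mod 4 = 3, hence disc K = 4·111 = 444 and O_K = ℤ[√111].
disc(K) = 444 is not divisible by 983; 983 is unramified.
Legendre symbol by Euler's criterion: (111/983) ≡ 111^491 ≡ 1 (mod 983), i.e. (111/983) = 1.
d is a quadratic residue mod p, hence 983 splits in O_K.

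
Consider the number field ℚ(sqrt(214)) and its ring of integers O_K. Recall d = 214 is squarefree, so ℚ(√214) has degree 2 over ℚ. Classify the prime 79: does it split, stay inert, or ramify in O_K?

d = 214 ≡ 2 (mod 4), so O_K = ℤ[√214] and disc(K) = 4d = 856.
Since gcd(79, 856) = 1 the prime 79 does not ramify.
Compute (214/79) via Euler: 56^((79-1)/2) mod 79 = 78, so (214/79) = -1.
(214/79) = -1, so 79 is inert.

remains prime (inert)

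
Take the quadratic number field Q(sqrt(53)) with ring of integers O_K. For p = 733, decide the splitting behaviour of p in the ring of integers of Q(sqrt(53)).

splits completely

d = 53 ≡ 1 (mod 4), so O_K = ℤ[(1+√53)/2] and disc(K) = d = 53.
disc(K) = 53 is not divisible by 733; 733 is unramified.
Compute (53/733) via Euler: 53^((733-1)/2) mod 733 = 1, so (53/733) = 1.
d is a quadratic residue mod p, hence 733 splits in O_K.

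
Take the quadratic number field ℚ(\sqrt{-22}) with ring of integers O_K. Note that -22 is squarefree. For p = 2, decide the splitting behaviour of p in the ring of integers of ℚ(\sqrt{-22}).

-22 mod 4 = 2, hence disc K = 4·(-22) = -88 and O_K = ℤ[√-22].
disc(K) = -88 = 2·(-44), so p = 2 is ramified.

ramified — (2) = 𝔭²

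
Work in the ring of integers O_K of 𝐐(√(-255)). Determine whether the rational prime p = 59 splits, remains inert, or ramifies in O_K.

d = -255 ≡ 1 (mod 4), so O_K = ℤ[(1+√-255)/2] and disc(K) = d = -255.
59 ∤ -255, so 59 is unramified.
Legendre symbol by Euler's criterion: (-255/59) ≡ (-255)^29 ≡ 58 (mod 59), i.e. (-255/59) = -1.
Legendre symbol -1 ⇒ 59 is inert.

p is inert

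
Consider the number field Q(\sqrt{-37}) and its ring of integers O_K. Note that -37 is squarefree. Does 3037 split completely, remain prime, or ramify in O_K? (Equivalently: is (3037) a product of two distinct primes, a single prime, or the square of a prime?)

d = -37 ≡ 3 (mod 4), so O_K = ℤ[√-37] and disc(K) = 4d = -148.
3037 ∤ -148, so 3037 is unramified.
Legendre symbol by Euler's criterion: (-37/3037) ≡ (-37)^1518 ≡ 1 (mod 3037), i.e. (-37/3037) = 1.
(-37/3037) = 1, so 3037 splits.

splits completely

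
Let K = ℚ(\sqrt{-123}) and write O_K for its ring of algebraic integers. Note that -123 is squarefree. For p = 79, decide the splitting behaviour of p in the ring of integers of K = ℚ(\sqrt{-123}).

p is inert

d = -123 ≡ 1 (mod 4), so O_K = ℤ[(1+√-123)/2] and disc(K) = d = -123.
disc(K) = -123 is not divisible by 79; 79 is unramified.
(-123/79) = 35^39 mod 79 = 78, giving Legendre symbol -1.
Legendre symbol -1 ⇒ 79 is inert.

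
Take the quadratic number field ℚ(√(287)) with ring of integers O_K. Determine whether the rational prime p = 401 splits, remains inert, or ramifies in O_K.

d = 287 ≡ 3 (mod 4), so O_K = ℤ[√287] and disc(K) = 4d = 1148.
disc(K) = 1148 is not divisible by 401; 401 is unramified.
(287/401) = 287^200 mod 401 = 1, giving Legendre symbol 1.
(287/401) = 1, so 401 splits.

401 splits in O_K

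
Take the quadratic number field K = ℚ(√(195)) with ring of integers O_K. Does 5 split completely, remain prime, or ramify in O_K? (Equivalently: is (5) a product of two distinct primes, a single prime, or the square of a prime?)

195 mod 4 = 3, hence disc K = 4·195 = 780 and O_K = ℤ[√195].
disc(K) = 780 = 5·156, so p = 5 is ramified.

ramifies in O_K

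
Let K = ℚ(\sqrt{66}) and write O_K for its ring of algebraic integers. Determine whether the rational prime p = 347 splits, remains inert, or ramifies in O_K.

inert

Since 66 ≢ 1 mod 4, the ring of integers is ℤ[√66] with discriminant 4·66 = 264.
Since gcd(347, 264) = 1 the prime 347 does not ramify.
(66/347) = 66^173 mod 347 = 346, giving Legendre symbol -1.
Legendre symbol -1 ⇒ 347 is inert.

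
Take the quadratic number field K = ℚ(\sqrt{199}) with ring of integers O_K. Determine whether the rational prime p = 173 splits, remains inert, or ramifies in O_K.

inert

Since 199 ≢ 1 mod 4, the ring of integers is ℤ[√199] with discriminant 4·199 = 796.
disc(K) = 796 is not divisible by 173; 173 is unramified.
Euler's criterion: 199^86 mod 173 = 172. Thus (199|173) = -1.
d is a non-residue mod p, hence 173 remains inert in O_K.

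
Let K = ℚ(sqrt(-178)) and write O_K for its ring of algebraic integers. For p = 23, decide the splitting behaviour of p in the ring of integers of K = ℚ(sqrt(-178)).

-178 mod 4 = 2, hence disc K = 4·(-178) = -712 and O_K = ℤ[√-178].
23 ∤ -712, so 23 is unramified.
Legendre symbol by Euler's criterion: (-178/23) ≡ (-178)^11 ≡ 1 (mod 23), i.e. (-178/23) = 1.
(-178/23) = 1, so 23 splits.

split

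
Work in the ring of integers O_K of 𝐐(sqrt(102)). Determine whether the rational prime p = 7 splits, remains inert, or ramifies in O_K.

split

d = 102 ≡ 2 (mod 4), so O_K = ℤ[√102] and disc(K) = 4d = 408.
Since gcd(7, 408) = 1 the prime 7 does not ramify.
(102/7) = 4^3 mod 7 = 1, giving Legendre symbol 1.
Legendre symbol 1 ⇒ 7 is split.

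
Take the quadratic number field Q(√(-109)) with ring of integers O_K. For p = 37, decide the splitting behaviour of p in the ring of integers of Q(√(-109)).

d = -109 ≡ 3 (mod 4), so O_K = ℤ[√-109] and disc(K) = 4d = -436.
disc(K) = -436 is not divisible by 37; 37 is unramified.
Compute (-109/37) via Euler: 2^((37-1)/2) mod 37 = 36, so (-109/37) = -1.
d is a non-residue mod p, hence 37 remains inert in O_K.

p is inert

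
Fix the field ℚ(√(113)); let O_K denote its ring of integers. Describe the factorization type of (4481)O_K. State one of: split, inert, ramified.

p is inert

d = 113 ≡ 1 (mod 4), so O_K = ℤ[(1+√113)/2] and disc(K) = d = 113.
disc(K) = 113 is not divisible by 4481; 4481 is unramified.
Compute (113/4481) via Euler: 113^((4481-1)/2) mod 4481 = 4480, so (113/4481) = -1.
(113/4481) = -1, so 4481 is inert.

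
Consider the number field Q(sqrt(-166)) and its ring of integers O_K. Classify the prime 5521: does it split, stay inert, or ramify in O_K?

d = -166 ≡ 2 (mod 4), so O_K = ℤ[√-166] and disc(K) = 4d = -664.
disc(K) = -664 is not divisible by 5521; 5521 is unramified.
Legendre symbol by Euler's criterion: (-166/5521) ≡ (-166)^2760 ≡ 5520 (mod 5521), i.e. (-166/5521) = -1.
(-166/5521) = -1, so 5521 is inert.

p is inert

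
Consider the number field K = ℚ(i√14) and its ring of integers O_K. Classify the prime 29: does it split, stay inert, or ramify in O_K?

Since -14 ≢ 1 mod 4, the ring of integers is ℤ[√-14] with discriminant 4·(-14) = -56.
disc(K) = -56 is not divisible by 29; 29 is unramified.
Euler's criterion: (-14)^14 mod 29 = 28. Thus (-14|29) = -1.
Legendre symbol -1 ⇒ 29 is inert.

inert — (29) stays prime in O_K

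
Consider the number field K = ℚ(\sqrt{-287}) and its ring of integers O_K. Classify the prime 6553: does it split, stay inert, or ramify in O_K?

inert — (6553) stays prime in O_K

d = -287 ≡ 1 (mod 4), so O_K = ℤ[(1+√-287)/2] and disc(K) = d = -287.
6553 ∤ -287, so 6553 is unramified.
Legendre symbol by Euler's criterion: (-287/6553) ≡ (-287)^3276 ≡ 6552 (mod 6553), i.e. (-287/6553) = -1.
d is a non-residue mod p, hence 6553 remains inert in O_K.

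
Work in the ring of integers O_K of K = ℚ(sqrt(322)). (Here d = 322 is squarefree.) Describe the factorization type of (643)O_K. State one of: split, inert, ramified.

inert — (643) stays prime in O_K

Since 322 ≢ 1 mod 4, the ring of integers is ℤ[√322] with discriminant 4·322 = 1288.
643 ∤ 1288, so 643 is unramified.
(322/643) = 322^321 mod 643 = 642, giving Legendre symbol -1.
Legendre symbol -1 ⇒ 643 is inert.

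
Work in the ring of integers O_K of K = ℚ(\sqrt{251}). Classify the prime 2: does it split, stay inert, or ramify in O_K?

d = 251 ≡ 3 (mod 4), so O_K = ℤ[√251] and disc(K) = 4d = 1004.
disc(K) = 1004 = 2·502, so p = 2 is ramified.

ramified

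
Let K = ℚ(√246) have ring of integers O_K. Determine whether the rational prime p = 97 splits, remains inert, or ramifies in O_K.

p is inert

246 mod 4 = 2, hence disc K = 4·246 = 984 and O_K = ℤ[√246].
97 ∤ 984, so 97 is unramified.
Legendre symbol by Euler's criterion: (246/97) ≡ 246^48 ≡ 96 (mod 97), i.e. (246/97) = -1.
d is a non-residue mod p, hence 97 remains inert in O_K.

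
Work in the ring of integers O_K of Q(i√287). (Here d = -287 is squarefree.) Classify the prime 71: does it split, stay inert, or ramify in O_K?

p is inert

Since -287 ≡ 1 mod 4, the ring of integers is ℤ[(1+√-287)/2] with discriminant -287.
disc(K) = -287 is not divisible by 71; 71 is unramified.
Legendre symbol by Euler's criterion: (-287/71) ≡ (-287)^35 ≡ 70 (mod 71), i.e. (-287/71) = -1.
d is a non-residue mod p, hence 71 remains inert in O_K.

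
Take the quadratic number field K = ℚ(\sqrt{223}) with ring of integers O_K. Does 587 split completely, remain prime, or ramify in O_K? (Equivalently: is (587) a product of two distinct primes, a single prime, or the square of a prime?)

splits completely

223 mod 4 = 3, hence disc K = 4·223 = 892 and O_K = ℤ[√223].
Since gcd(587, 892) = 1 the prime 587 does not ramify.
Compute (223/587) via Euler: 223^((587-1)/2) mod 587 = 1, so (223/587) = 1.
d is a quadratic residue mod p, hence 587 splits in O_K.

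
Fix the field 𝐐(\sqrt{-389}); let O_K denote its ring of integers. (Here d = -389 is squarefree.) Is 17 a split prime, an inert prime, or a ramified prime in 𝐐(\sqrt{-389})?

splits completely

-389 mod 4 = 3, hence disc K = 4·(-389) = -1556 and O_K = ℤ[√-389].
17 ∤ -1556, so 17 is unramified.
Euler's criterion: (-389)^8 mod 17 = 1. Thus (-389|17) = 1.
Legendre symbol 1 ⇒ 17 is split.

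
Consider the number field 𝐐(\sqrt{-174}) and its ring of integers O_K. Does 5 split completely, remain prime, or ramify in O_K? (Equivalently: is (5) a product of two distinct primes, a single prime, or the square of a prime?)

split — (5) = 𝔭₁𝔭₂ with 𝔭₁ ≠ 𝔭₂

-174 mod 4 = 2, hence disc K = 4·(-174) = -696 and O_K = ℤ[√-174].
5 ∤ -696, so 5 is unramified.
(-174/5) = 1^2 mod 5 = 1, giving Legendre symbol 1.
(-174/5) = 1, so 5 splits.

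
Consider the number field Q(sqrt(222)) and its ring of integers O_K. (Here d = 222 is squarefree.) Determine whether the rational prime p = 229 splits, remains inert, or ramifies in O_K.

remains prime (inert)

d = 222 ≡ 2 (mod 4), so O_K = ℤ[√222] and disc(K) = 4d = 888.
disc(K) = 888 is not divisible by 229; 229 is unramified.
Legendre symbol by Euler's criterion: (222/229) ≡ 222^114 ≡ 228 (mod 229), i.e. (222/229) = -1.
d is a non-residue mod p, hence 229 remains inert in O_K.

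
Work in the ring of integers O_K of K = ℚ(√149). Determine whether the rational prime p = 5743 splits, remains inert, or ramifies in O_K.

d = 149 ≡ 1 (mod 4), so O_K = ℤ[(1+√149)/2] and disc(K) = d = 149.
disc(K) = 149 is not divisible by 5743; 5743 is unramified.
Compute (149/5743) via Euler: 149^((5743-1)/2) mod 5743 = 1, so (149/5743) = 1.
Legendre symbol 1 ⇒ 5743 is split.

split — (5743) = 𝔭₁𝔭₂ with 𝔭₁ ≠ 𝔭₂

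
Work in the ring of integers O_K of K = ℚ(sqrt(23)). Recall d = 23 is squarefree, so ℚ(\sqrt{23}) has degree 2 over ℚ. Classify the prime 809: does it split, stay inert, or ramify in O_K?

split — (809) = 𝔭₁𝔭₂ with 𝔭₁ ≠ 𝔭₂

23 mod 4 = 3, hence disc K = 4·23 = 92 and O_K = ℤ[√23].
disc(K) = 92 is not divisible by 809; 809 is unramified.
Euler's criterion: 23^404 mod 809 = 1. Thus (23|809) = 1.
(23/809) = 1, so 809 splits.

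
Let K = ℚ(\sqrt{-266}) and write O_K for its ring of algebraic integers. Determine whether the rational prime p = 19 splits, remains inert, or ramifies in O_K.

Since -266 ≢ 1 mod 4, the ring of integers is ℤ[√-266] with discriminant 4·(-266) = -1064.
Ramification test: 19 | -1064. The prime 19 ramifies in K.

19 is ramified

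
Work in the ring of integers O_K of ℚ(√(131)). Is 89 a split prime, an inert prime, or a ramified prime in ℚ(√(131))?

split

Since 131 ≢ 1 mod 4, the ring of integers is ℤ[√131] with discriminant 4·131 = 524.
89 ∤ 524, so 89 is unramified.
(131/89) = 42^44 mod 89 = 1, giving Legendre symbol 1.
Legendre symbol 1 ⇒ 89 is split.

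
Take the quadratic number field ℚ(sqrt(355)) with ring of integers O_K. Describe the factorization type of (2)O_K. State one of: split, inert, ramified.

ramified — (2) = 𝔭²

Since 355 ≢ 1 mod 4, the ring of integers is ℤ[√355] with discriminant 4·355 = 1420.
2 divides disc(K) = 1420, so 2 ramifies.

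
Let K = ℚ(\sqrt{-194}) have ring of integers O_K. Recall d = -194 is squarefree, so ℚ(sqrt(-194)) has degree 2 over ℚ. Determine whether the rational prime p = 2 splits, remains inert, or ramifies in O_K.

ramified — (2) = 𝔭²

-194 mod 4 = 2, hence disc K = 4·(-194) = -776 and O_K = ℤ[√-194].
Ramification test: 2 | -776. The prime 2 ramifies in K.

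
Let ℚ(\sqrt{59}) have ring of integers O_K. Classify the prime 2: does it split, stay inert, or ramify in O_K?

Since 59 ≢ 1 mod 4, the ring of integers is ℤ[√59] with discriminant 4·59 = 236.
2 divides disc(K) = 236, so 2 ramifies.

2 is ramified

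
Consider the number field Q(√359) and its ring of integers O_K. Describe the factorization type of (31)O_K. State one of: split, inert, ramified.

Since 359 ≢ 1 mod 4, the ring of integers is ℤ[√359] with discriminant 4·359 = 1436.
Since gcd(31, 1436) = 1 the prime 31 does not ramify.
Legendre symbol by Euler's criterion: (359/31) ≡ 359^15 ≡ 1 (mod 31), i.e. (359/31) = 1.
(359/31) = 1, so 31 splits.

p splits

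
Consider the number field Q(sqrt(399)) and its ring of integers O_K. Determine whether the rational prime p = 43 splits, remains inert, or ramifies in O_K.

43 remains inert

d = 399 ≡ 3 (mod 4), so O_K = ℤ[√399] and disc(K) = 4d = 1596.
disc(K) = 1596 is not divisible by 43; 43 is unramified.
Compute (399/43) via Euler: 12^((43-1)/2) mod 43 = 42, so (399/43) = -1.
d is a non-residue mod p, hence 43 remains inert in O_K.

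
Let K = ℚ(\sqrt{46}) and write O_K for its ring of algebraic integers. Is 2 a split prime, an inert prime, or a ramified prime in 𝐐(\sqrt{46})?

ramified — (2) = 𝔭²

46 mod 4 = 2, hence disc K = 4·46 = 184 and O_K = ℤ[√46].
disc(K) = 184 = 2·92, so p = 2 is ramified.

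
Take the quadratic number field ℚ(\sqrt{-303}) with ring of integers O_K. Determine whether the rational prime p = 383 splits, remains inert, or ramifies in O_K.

Since -303 ≡ 1 mod 4, the ring of integers is ℤ[(1+√-303)/2] with discriminant -303.
Since gcd(383, -303) = 1 the prime 383 does not ramify.
Compute (-303/383) via Euler: 80^((383-1)/2) mod 383 = 382, so (-303/383) = -1.
(-303/383) = -1, so 383 is inert.

inert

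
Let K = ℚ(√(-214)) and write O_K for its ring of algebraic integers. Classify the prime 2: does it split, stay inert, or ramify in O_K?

-214 mod 4 = 2, hence disc K = 4·(-214) = -856 and O_K = ℤ[√-214].
2 divides disc(K) = -856, so 2 ramifies.

ramifies in O_K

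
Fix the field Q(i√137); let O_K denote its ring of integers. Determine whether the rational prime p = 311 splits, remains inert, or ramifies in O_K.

p is inert

d = -137 ≡ 3 (mod 4), so O_K = ℤ[√-137] and disc(K) = 4d = -548.
Since gcd(311, -548) = 1 the prime 311 does not ramify.
Legendre symbol by Euler's criterion: (-137/311) ≡ (-137)^155 ≡ 310 (mod 311), i.e. (-137/311) = -1.
(-137/311) = -1, so 311 is inert.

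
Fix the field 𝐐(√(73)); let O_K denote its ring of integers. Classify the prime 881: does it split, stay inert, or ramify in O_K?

remains prime (inert)

d = 73 ≡ 1 (mod 4), so O_K = ℤ[(1+√73)/2] and disc(K) = d = 73.
Since gcd(881, 73) = 1 the prime 881 does not ramify.
(73/881) = 73^440 mod 881 = 880, giving Legendre symbol -1.
(73/881) = -1, so 881 is inert.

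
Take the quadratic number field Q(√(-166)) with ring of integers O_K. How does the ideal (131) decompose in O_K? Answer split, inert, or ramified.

inert — (131) stays prime in O_K

d = -166 ≡ 2 (mod 4), so O_K = ℤ[√-166] and disc(K) = 4d = -664.
Since gcd(131, -664) = 1 the prime 131 does not ramify.
Euler's criterion: (-166)^65 mod 131 = 130. Thus (-166|131) = -1.
(-166/131) = -1, so 131 is inert.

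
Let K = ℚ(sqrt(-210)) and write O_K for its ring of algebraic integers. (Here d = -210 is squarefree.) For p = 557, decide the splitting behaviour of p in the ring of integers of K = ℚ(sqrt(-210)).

inert — (557) stays prime in O_K

Since -210 ≢ 1 mod 4, the ring of integers is ℤ[√-210] with discriminant 4·(-210) = -840.
557 ∤ -840, so 557 is unramified.
Euler's criterion: (-210)^278 mod 557 = 556. Thus (-210|557) = -1.
Legendre symbol -1 ⇒ 557 is inert.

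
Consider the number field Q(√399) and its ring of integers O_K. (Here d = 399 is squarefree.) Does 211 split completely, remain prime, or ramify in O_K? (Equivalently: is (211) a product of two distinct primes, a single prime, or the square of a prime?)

399 mod 4 = 3, hence disc K = 4·399 = 1596 and O_K = ℤ[√399].
Since gcd(211, 1596) = 1 the prime 211 does not ramify.
(399/211) = 188^105 mod 211 = 1, giving Legendre symbol 1.
Legendre symbol 1 ⇒ 211 is split.

p splits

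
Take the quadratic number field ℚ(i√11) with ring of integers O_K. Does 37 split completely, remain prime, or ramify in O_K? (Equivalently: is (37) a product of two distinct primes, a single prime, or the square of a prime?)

-11 mod 4 = 1, hence disc K = -11 and O_K = ℤ[(1+√-11)/2].
37 ∤ -11, so 37 is unramified.
Legendre symbol by Euler's criterion: (-11/37) ≡ (-11)^18 ≡ 1 (mod 37), i.e. (-11/37) = 1.
(-11/37) = 1, so 37 splits.

split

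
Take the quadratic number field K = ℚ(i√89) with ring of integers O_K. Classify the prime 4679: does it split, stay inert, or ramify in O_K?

p splits

d = -89 ≡ 3 (mod 4), so O_K = ℤ[√-89] and disc(K) = 4d = -356.
Since gcd(4679, -356) = 1 the prime 4679 does not ramify.
Compute (-89/4679) via Euler: 4590^((4679-1)/2) mod 4679 = 1, so (-89/4679) = 1.
d is a quadratic residue mod p, hence 4679 splits in O_K.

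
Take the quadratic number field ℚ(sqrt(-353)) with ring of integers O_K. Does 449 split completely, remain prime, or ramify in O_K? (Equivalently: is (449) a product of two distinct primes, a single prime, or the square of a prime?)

449 remains inert

Since -353 ≢ 1 mod 4, the ring of integers is ℤ[√-353] with discriminant 4·(-353) = -1412.
disc(K) = -1412 is not divisible by 449; 449 is unramified.
(-353/449) = 96^224 mod 449 = 448, giving Legendre symbol -1.
d is a non-residue mod p, hence 449 remains inert in O_K.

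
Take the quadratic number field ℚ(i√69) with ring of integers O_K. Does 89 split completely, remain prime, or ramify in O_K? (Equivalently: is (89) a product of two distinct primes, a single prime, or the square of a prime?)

Since -69 ≢ 1 mod 4, the ring of integers is ℤ[√-69] with discriminant 4·(-69) = -276.
89 ∤ -276, so 89 is unramified.
Euler's criterion: (-69)^44 mod 89 = 1. Thus (-69|89) = 1.
Legendre symbol 1 ⇒ 89 is split.

splits completely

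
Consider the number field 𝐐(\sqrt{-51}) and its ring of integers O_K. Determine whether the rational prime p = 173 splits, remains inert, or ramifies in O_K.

d = -51 ≡ 1 (mod 4), so O_K = ℤ[(1+√-51)/2] and disc(K) = d = -51.
173 ∤ -51, so 173 is unramified.
Legendre symbol by Euler's criterion: (-51/173) ≡ (-51)^86 ≡ 1 (mod 173), i.e. (-51/173) = 1.
(-51/173) = 1, so 173 splits.

173 splits in O_K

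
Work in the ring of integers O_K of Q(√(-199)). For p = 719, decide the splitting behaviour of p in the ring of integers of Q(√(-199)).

Since -199 ≡ 1 mod 4, the ring of integers is ℤ[(1+√-199)/2] with discriminant -199.
disc(K) = -199 is not divisible by 719; 719 is unramified.
Euler's criterion: (-199)^359 mod 719 = 1. Thus (-199|719) = 1.
(-199/719) = 1, so 719 splits.

719 splits in O_K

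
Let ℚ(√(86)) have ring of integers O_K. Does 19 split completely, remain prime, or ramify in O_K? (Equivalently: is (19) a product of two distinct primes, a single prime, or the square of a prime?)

p is inert

86 mod 4 = 2, hence disc K = 4·86 = 344 and O_K = ℤ[√86].
Since gcd(19, 344) = 1 the prime 19 does not ramify.
Legendre symbol by Euler's criterion: (86/19) ≡ 86^9 ≡ 18 (mod 19), i.e. (86/19) = -1.
Legendre symbol -1 ⇒ 19 is inert.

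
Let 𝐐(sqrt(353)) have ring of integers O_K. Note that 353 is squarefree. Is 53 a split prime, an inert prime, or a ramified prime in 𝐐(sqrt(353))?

p is inert

353 mod 4 = 1, hence disc K = 353 and O_K = ℤ[(1+√353)/2].
disc(K) = 353 is not divisible by 53; 53 is unramified.
Compute (353/53) via Euler: 35^((53-1)/2) mod 53 = 52, so (353/53) = -1.
(353/53) = -1, so 53 is inert.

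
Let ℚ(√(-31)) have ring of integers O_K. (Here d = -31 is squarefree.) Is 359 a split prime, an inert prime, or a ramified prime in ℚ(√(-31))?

split — (359) = 𝔭₁𝔭₂ with 𝔭₁ ≠ 𝔭₂

d = -31 ≡ 1 (mod 4), so O_K = ℤ[(1+√-31)/2] and disc(K) = d = -31.
Since gcd(359, -31) = 1 the prime 359 does not ramify.
Legendre symbol by Euler's criterion: (-31/359) ≡ (-31)^179 ≡ 1 (mod 359), i.e. (-31/359) = 1.
d is a quadratic residue mod p, hence 359 splits in O_K.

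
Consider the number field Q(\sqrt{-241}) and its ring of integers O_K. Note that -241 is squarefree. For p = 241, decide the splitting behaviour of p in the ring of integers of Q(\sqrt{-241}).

ramified

-241 mod 4 = 3, hence disc K = 4·(-241) = -964 and O_K = ℤ[√-241].
241 divides disc(K) = -964, so 241 ramifies.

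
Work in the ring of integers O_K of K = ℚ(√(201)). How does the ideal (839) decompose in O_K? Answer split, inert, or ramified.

d = 201 ≡ 1 (mod 4), so O_K = ℤ[(1+√201)/2] and disc(K) = d = 201.
839 ∤ 201, so 839 is unramified.
(201/839) = 201^419 mod 839 = 838, giving Legendre symbol -1.
(201/839) = -1, so 839 is inert.

p is inert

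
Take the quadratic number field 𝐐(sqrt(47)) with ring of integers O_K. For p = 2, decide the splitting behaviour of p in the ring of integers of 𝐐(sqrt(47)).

47 mod 4 = 3, hence disc K = 4·47 = 188 and O_K = ℤ[√47].
2 divides disc(K) = 188, so 2 ramifies.

ramifies in O_K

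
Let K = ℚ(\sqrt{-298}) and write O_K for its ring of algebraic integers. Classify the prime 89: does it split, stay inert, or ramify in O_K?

Since -298 ≢ 1 mod 4, the ring of integers is ℤ[√-298] with discriminant 4·(-298) = -1192.
disc(K) = -1192 is not divisible by 89; 89 is unramified.
(-298/89) = 58^44 mod 89 = 88, giving Legendre symbol -1.
Legendre symbol -1 ⇒ 89 is inert.

remains prime (inert)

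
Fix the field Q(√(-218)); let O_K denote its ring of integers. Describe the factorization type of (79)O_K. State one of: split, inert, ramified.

splits completely

Since -218 ≢ 1 mod 4, the ring of integers is ℤ[√-218] with discriminant 4·(-218) = -872.
disc(K) = -872 is not divisible by 79; 79 is unramified.
Legendre symbol by Euler's criterion: (-218/79) ≡ (-218)^39 ≡ 1 (mod 79), i.e. (-218/79) = 1.
Legendre symbol 1 ⇒ 79 is split.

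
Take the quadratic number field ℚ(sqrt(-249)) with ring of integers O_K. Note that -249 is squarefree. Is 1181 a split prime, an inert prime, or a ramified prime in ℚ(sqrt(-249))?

d = -249 ≡ 3 (mod 4), so O_K = ℤ[√-249] and disc(K) = 4d = -996.
1181 ∤ -996, so 1181 is unramified.
Compute (-249/1181) via Euler: 932^((1181-1)/2) mod 1181 = 1, so (-249/1181) = 1.
Legendre symbol 1 ⇒ 1181 is split.

p splits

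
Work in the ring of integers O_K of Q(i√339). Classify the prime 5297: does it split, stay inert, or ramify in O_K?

d = -339 ≡ 1 (mod 4), so O_K = ℤ[(1+√-339)/2] and disc(K) = d = -339.
disc(K) = -339 is not divisible by 5297; 5297 is unramified.
Legendre symbol by Euler's criterion: (-339/5297) ≡ (-339)^2648 ≡ 5296 (mod 5297), i.e. (-339/5297) = -1.
d is a non-residue mod p, hence 5297 remains inert in O_K.

inert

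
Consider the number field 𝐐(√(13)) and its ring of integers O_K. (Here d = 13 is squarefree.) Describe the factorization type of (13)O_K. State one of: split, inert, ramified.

p ramifies

Since 13 ≡ 1 mod 4, the ring of integers is ℤ[(1+√13)/2] with discriminant 13.
disc(K) = 13 = 13·1, so p = 13 is ramified.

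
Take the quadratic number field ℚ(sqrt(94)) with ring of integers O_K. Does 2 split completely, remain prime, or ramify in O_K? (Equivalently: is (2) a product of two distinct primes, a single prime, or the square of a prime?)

Since 94 ≢ 1 mod 4, the ring of integers is ℤ[√94] with discriminant 4·94 = 376.
2 divides disc(K) = 376, so 2 ramifies.

2 is ramified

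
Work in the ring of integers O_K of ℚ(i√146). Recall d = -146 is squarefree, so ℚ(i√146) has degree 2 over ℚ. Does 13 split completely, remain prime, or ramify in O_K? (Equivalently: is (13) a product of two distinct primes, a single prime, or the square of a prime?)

split — (13) = 𝔭₁𝔭₂ with 𝔭₁ ≠ 𝔭₂

-146 mod 4 = 2, hence disc K = 4·(-146) = -584 and O_K = ℤ[√-146].
Since gcd(13, -584) = 1 the prime 13 does not ramify.
Euler's criterion: (-146)^6 mod 13 = 1. Thus (-146|13) = 1.
Legendre symbol 1 ⇒ 13 is split.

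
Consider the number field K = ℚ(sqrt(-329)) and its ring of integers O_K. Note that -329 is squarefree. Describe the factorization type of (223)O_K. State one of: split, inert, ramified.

-329 mod 4 = 3, hence disc K = 4·(-329) = -1316 and O_K = ℤ[√-329].
223 ∤ -1316, so 223 is unramified.
Legendre symbol by Euler's criterion: (-329/223) ≡ (-329)^111 ≡ 222 (mod 223), i.e. (-329/223) = -1.
d is a non-residue mod p, hence 223 remains inert in O_K.

inert — (223) stays prime in O_K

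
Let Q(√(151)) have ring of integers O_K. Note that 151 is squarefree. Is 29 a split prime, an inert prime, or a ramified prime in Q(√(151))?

151 mod 4 = 3, hence disc K = 4·151 = 604 and O_K = ℤ[√151].
Since gcd(29, 604) = 1 the prime 29 does not ramify.
Legendre symbol by Euler's criterion: (151/29) ≡ 151^14 ≡ 1 (mod 29), i.e. (151/29) = 1.
(151/29) = 1, so 29 splits.

split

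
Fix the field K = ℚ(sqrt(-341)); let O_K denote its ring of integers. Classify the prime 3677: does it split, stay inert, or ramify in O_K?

splits completely

-341 mod 4 = 3, hence disc K = 4·(-341) = -1364 and O_K = ℤ[√-341].
3677 ∤ -1364, so 3677 is unramified.
Euler's criterion: (-341)^1838 mod 3677 = 1. Thus (-341|3677) = 1.
(-341/3677) = 1, so 3677 splits.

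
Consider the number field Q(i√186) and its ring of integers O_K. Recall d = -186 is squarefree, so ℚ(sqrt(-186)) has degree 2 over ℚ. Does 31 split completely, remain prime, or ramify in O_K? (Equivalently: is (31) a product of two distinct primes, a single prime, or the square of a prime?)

Since -186 ≢ 1 mod 4, the ring of integers is ℤ[√-186] with discriminant 4·(-186) = -744.
31 divides disc(K) = -744, so 31 ramifies.

31 is ramified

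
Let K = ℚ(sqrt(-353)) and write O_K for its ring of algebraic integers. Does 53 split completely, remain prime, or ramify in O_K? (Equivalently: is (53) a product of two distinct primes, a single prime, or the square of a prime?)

d = -353 ≡ 3 (mod 4), so O_K = ℤ[√-353] and disc(K) = 4d = -1412.
Since gcd(53, -1412) = 1 the prime 53 does not ramify.
Legendre symbol by Euler's criterion: (-353/53) ≡ (-353)^26 ≡ 52 (mod 53), i.e. (-353/53) = -1.
d is a non-residue mod p, hence 53 remains inert in O_K.

inert — (53) stays prime in O_K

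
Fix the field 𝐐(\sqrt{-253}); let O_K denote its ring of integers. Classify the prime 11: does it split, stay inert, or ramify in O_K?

p ramifies

d = -253 ≡ 3 (mod 4), so O_K = ℤ[√-253] and disc(K) = 4d = -1012.
11 divides disc(K) = -1012, so 11 ramifies.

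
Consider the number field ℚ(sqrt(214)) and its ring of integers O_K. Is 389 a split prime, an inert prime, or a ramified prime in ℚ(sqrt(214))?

split

214 mod 4 = 2, hence disc K = 4·214 = 856 and O_K = ℤ[√214].
389 ∤ 856, so 389 is unramified.
Euler's criterion: 214^194 mod 389 = 1. Thus (214|389) = 1.
Legendre symbol 1 ⇒ 389 is split.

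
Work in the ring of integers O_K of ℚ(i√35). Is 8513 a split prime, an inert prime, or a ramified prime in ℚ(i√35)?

Since -35 ≡ 1 mod 4, the ring of integers is ℤ[(1+√-35)/2] with discriminant -35.
Since gcd(8513, -35) = 1 the prime 8513 does not ramify.
Legendre symbol by Euler's criterion: (-35/8513) ≡ (-35)^4256 ≡ 8512 (mod 8513), i.e. (-35/8513) = -1.
(-35/8513) = -1, so 8513 is inert.

p is inert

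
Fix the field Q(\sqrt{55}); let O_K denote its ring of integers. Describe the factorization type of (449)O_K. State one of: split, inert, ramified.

split — (449) = 𝔭₁𝔭₂ with 𝔭₁ ≠ 𝔭₂

Since 55 ≢ 1 mod 4, the ring of integers is ℤ[√55] with discriminant 4·55 = 220.
disc(K) = 220 is not divisible by 449; 449 is unramified.
Compute (55/449) via Euler: 55^((449-1)/2) mod 449 = 1, so (55/449) = 1.
Legendre symbol 1 ⇒ 449 is split.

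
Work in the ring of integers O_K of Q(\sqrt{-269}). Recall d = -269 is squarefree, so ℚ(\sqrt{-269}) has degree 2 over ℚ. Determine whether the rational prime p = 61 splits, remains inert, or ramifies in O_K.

split

d = -269 ≡ 3 (mod 4), so O_K = ℤ[√-269] and disc(K) = 4d = -1076.
61 ∤ -1076, so 61 is unramified.
Euler's criterion: (-269)^30 mod 61 = 1. Thus (-269|61) = 1.
d is a quadratic residue mod p, hence 61 splits in O_K.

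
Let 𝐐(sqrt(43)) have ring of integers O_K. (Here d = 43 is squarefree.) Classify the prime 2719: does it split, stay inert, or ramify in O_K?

Since 43 ≢ 1 mod 4, the ring of integers is ℤ[√43] with discriminant 4·43 = 172.
disc(K) = 172 is not divisible by 2719; 2719 is unramified.
Euler's criterion: 43^1359 mod 2719 = 2718. Thus (43|2719) = -1.
(43/2719) = -1, so 2719 is inert.

inert — (2719) stays prime in O_K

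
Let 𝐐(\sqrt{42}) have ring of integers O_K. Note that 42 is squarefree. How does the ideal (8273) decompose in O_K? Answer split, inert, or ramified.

8273 splits in O_K

d = 42 ≡ 2 (mod 4), so O_K = ℤ[√42] and disc(K) = 4d = 168.
Since gcd(8273, 168) = 1 the prime 8273 does not ramify.
(42/8273) = 42^4136 mod 8273 = 1, giving Legendre symbol 1.
d is a quadratic residue mod p, hence 8273 splits in O_K.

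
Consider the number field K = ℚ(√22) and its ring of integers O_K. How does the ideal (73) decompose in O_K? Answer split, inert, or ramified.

remains prime (inert)

d = 22 ≡ 2 (mod 4), so O_K = ℤ[√22] and disc(K) = 4d = 88.
Since gcd(73, 88) = 1 the prime 73 does not ramify.
Compute (22/73) via Euler: 22^((73-1)/2) mod 73 = 72, so (22/73) = -1.
d is a non-residue mod p, hence 73 remains inert in O_K.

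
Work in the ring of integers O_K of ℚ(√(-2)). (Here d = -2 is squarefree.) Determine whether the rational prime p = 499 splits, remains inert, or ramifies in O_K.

splits completely

Since -2 ≢ 1 mod 4, the ring of integers is ℤ[√-2] with discriminant 4·(-2) = -8.
499 ∤ -8, so 499 is unramified.
Legendre symbol by Euler's criterion: (-2/499) ≡ (-2)^249 ≡ 1 (mod 499), i.e. (-2/499) = 1.
(-2/499) = 1, so 499 splits.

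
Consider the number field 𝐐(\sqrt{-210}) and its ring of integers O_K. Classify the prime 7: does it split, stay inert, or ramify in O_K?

Since -210 ≢ 1 mod 4, the ring of integers is ℤ[√-210] with discriminant 4·(-210) = -840.
Ramification test: 7 | -840. The prime 7 ramifies in K.

ramified — (7) = 𝔭²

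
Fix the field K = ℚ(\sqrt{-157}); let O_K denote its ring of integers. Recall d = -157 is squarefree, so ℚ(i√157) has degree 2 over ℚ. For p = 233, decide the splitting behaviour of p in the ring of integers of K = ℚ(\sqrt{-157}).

Since -157 ≢ 1 mod 4, the ring of integers is ℤ[√-157] with discriminant 4·(-157) = -628.
Since gcd(233, -628) = 1 the prime 233 does not ramify.
Compute (-157/233) via Euler: 76^((233-1)/2) mod 233 = 1, so (-157/233) = 1.
(-157/233) = 1, so 233 splits.

splits completely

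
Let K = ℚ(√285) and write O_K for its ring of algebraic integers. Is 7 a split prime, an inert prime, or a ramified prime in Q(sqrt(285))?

p is inert

d = 285 ≡ 1 (mod 4), so O_K = ℤ[(1+√285)/2] and disc(K) = d = 285.
Since gcd(7, 285) = 1 the prime 7 does not ramify.
Legendre symbol by Euler's criterion: (285/7) ≡ 285^3 ≡ 6 (mod 7), i.e. (285/7) = -1.
Legendre symbol -1 ⇒ 7 is inert.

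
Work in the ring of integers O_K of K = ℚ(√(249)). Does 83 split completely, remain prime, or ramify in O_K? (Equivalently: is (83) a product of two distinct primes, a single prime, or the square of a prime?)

Since 249 ≡ 1 mod 4, the ring of integers is ℤ[(1+√249)/2] with discriminant 249.
83 divides disc(K) = 249, so 83 ramifies.

83 is ramified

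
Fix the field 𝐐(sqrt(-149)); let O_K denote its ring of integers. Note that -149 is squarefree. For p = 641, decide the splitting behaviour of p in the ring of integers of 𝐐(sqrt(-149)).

Since -149 ≢ 1 mod 4, the ring of integers is ℤ[√-149] with discriminant 4·(-149) = -596.
disc(K) = -596 is not divisible by 641; 641 is unramified.
Compute (-149/641) via Euler: 492^((641-1)/2) mod 641 = 1, so (-149/641) = 1.
(-149/641) = 1, so 641 splits.

splits completely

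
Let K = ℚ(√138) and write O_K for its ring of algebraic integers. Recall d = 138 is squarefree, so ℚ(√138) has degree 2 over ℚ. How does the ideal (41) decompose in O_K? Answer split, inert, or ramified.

41 remains inert

Since 138 ≢ 1 mod 4, the ring of integers is ℤ[√138] with discriminant 4·138 = 552.
disc(K) = 552 is not divisible by 41; 41 is unramified.
Legendre symbol by Euler's criterion: (138/41) ≡ 138^20 ≡ 40 (mod 41), i.e. (138/41) = -1.
(138/41) = -1, so 41 is inert.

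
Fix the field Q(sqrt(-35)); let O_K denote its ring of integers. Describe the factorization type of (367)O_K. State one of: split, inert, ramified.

p splits

Since -35 ≡ 1 mod 4, the ring of integers is ℤ[(1+√-35)/2] with discriminant -35.
367 ∤ -35, so 367 is unramified.
Legendre symbol by Euler's criterion: (-35/367) ≡ (-35)^183 ≡ 1 (mod 367), i.e. (-35/367) = 1.
Legendre symbol 1 ⇒ 367 is split.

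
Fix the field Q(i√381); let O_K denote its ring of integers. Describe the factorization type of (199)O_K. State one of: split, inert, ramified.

d = -381 ≡ 3 (mod 4), so O_K = ℤ[√-381] and disc(K) = 4d = -1524.
199 ∤ -1524, so 199 is unramified.
Euler's criterion: (-381)^99 mod 199 = 198. Thus (-381|199) = -1.
(-381/199) = -1, so 199 is inert.

inert — (199) stays prime in O_K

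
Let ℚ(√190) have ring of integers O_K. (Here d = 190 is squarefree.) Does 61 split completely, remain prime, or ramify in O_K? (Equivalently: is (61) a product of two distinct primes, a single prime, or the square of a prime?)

Since 190 ≢ 1 mod 4, the ring of integers is ℤ[√190] with discriminant 4·190 = 760.
61 ∤ 760, so 61 is unramified.
Legendre symbol by Euler's criterion: (190/61) ≡ 190^30 ≡ 60 (mod 61), i.e. (190/61) = -1.
(190/61) = -1, so 61 is inert.

inert — (61) stays prime in O_K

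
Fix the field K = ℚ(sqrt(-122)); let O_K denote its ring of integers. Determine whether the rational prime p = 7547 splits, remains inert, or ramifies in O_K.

p is inert

Since -122 ≢ 1 mod 4, the ring of integers is ℤ[√-122] with discriminant 4·(-122) = -488.
Since gcd(7547, -488) = 1 the prime 7547 does not ramify.
Euler's criterion: (-122)^3773 mod 7547 = 7546. Thus (-122|7547) = -1.
Legendre symbol -1 ⇒ 7547 is inert.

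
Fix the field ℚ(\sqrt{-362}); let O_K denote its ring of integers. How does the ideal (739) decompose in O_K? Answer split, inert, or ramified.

p splits

Since -362 ≢ 1 mod 4, the ring of integers is ℤ[√-362] with discriminant 4·(-362) = -1448.
Since gcd(739, -1448) = 1 the prime 739 does not ramify.
(-362/739) = 377^369 mod 739 = 1, giving Legendre symbol 1.
(-362/739) = 1, so 739 splits.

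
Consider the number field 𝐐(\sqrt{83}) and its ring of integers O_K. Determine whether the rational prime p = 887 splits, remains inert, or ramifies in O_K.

83 mod 4 = 3, hence disc K = 4·83 = 332 and O_K = ℤ[√83].
disc(K) = 332 is not divisible by 887; 887 is unramified.
(83/887) = 83^443 mod 887 = 1, giving Legendre symbol 1.
Legendre symbol 1 ⇒ 887 is split.

split — (887) = 𝔭₁𝔭₂ with 𝔭₁ ≠ 𝔭₂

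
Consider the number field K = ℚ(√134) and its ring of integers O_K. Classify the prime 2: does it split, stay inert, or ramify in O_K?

134 mod 4 = 2, hence disc K = 4·134 = 536 and O_K = ℤ[√134].
Ramification test: 2 | 536. The prime 2 ramifies in K.

ramifies in O_K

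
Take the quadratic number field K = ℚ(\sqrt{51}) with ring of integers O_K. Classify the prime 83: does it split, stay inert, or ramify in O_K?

splits completely

51 mod 4 = 3, hence disc K = 4·51 = 204 and O_K = ℤ[√51].
disc(K) = 204 is not divisible by 83; 83 is unramified.
(51/83) = 51^41 mod 83 = 1, giving Legendre symbol 1.
Legendre symbol 1 ⇒ 83 is split.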